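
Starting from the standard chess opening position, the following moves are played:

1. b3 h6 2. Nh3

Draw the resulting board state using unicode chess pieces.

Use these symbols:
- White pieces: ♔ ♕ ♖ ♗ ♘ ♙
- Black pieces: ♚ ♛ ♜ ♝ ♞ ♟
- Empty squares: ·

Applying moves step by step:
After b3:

♜ ♞ ♝ ♛ ♚ ♝ ♞ ♜
♟ ♟ ♟ ♟ ♟ ♟ ♟ ♟
· · · · · · · ·
· · · · · · · ·
· · · · · · · ·
· ♙ · · · · · ·
♙ · ♙ ♙ ♙ ♙ ♙ ♙
♖ ♘ ♗ ♕ ♔ ♗ ♘ ♖


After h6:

♜ ♞ ♝ ♛ ♚ ♝ ♞ ♜
♟ ♟ ♟ ♟ ♟ ♟ ♟ ·
· · · · · · · ♟
· · · · · · · ·
· · · · · · · ·
· ♙ · · · · · ·
♙ · ♙ ♙ ♙ ♙ ♙ ♙
♖ ♘ ♗ ♕ ♔ ♗ ♘ ♖


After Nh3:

♜ ♞ ♝ ♛ ♚ ♝ ♞ ♜
♟ ♟ ♟ ♟ ♟ ♟ ♟ ·
· · · · · · · ♟
· · · · · · · ·
· · · · · · · ·
· ♙ · · · · · ♘
♙ · ♙ ♙ ♙ ♙ ♙ ♙
♖ ♘ ♗ ♕ ♔ ♗ · ♖



  a b c d e f g h
  ─────────────────
8│♜ ♞ ♝ ♛ ♚ ♝ ♞ ♜│8
7│♟ ♟ ♟ ♟ ♟ ♟ ♟ ·│7
6│· · · · · · · ♟│6
5│· · · · · · · ·│5
4│· · · · · · · ·│4
3│· ♙ · · · · · ♘│3
2│♙ · ♙ ♙ ♙ ♙ ♙ ♙│2
1│♖ ♘ ♗ ♕ ♔ ♗ · ♖│1
  ─────────────────
  a b c d e f g h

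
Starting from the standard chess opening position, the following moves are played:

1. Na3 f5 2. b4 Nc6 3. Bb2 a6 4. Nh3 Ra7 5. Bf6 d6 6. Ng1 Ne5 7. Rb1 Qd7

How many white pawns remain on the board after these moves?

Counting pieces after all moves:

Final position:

  a b c d e f g h
  ─────────────────
8│· · ♝ · ♚ ♝ ♞ ♜│8
7│♜ ♟ ♟ ♛ ♟ · ♟ ♟│7
6│♟ · · ♟ · ♗ · ·│6
5│· · · · ♞ ♟ · ·│5
4│· ♙ · · · · · ·│4
3│♘ · · · · · · ·│3
2│♙ · ♙ ♙ ♙ ♙ ♙ ♙│2
1│· ♖ · ♕ ♔ ♗ ♘ ♖│1
  ─────────────────
  a b c d e f g h


8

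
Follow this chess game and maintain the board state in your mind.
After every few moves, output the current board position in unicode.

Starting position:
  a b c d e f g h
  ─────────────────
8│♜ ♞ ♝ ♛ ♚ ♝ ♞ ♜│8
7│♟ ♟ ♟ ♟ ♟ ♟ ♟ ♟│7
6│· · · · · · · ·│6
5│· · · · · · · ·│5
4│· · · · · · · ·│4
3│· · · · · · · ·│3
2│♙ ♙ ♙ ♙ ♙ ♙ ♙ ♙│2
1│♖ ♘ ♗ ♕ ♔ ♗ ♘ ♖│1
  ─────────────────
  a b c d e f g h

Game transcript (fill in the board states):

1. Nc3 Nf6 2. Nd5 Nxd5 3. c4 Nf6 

  a b c d e f g h
  ─────────────────
8│♜ ♞ ♝ ♛ ♚ ♝ · ♜│8
7│♟ ♟ ♟ ♟ ♟ ♟ ♟ ♟│7
6│· · · · · ♞ · ·│6
5│· · · · · · · ·│5
4│· · ♙ · · · · ·│4
3│· · · · · · · ·│3
2│♙ ♙ · ♙ ♙ ♙ ♙ ♙│2
1│♖ · ♗ ♕ ♔ ♗ ♘ ♖│1
  ─────────────────
  a b c d e f g h

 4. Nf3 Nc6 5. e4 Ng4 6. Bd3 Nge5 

  a b c d e f g h
  ─────────────────
8│♜ · ♝ ♛ ♚ ♝ · ♜│8
7│♟ ♟ ♟ ♟ ♟ ♟ ♟ ♟│7
6│· · ♞ · · · · ·│6
5│· · · · ♞ · · ·│5
4│· · ♙ · ♙ · · ·│4
3│· · · ♗ · ♘ · ·│3
2│♙ ♙ · ♙ · ♙ ♙ ♙│2
1│♖ · ♗ ♕ ♔ · · ♖│1
  ─────────────────
  a b c d e f g h

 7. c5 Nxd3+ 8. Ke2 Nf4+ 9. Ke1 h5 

  a b c d e f g h
  ─────────────────
8│♜ · ♝ ♛ ♚ ♝ · ♜│8
7│♟ ♟ ♟ ♟ ♟ ♟ ♟ ·│7
6│· · ♞ · · · · ·│6
5│· · ♙ · · · · ♟│5
4│· · · · ♙ ♞ · ·│4
3│· · · · · ♘ · ·│3
2│♙ ♙ · ♙ · ♙ ♙ ♙│2
1│♖ · ♗ ♕ ♔ · · ♖│1
  ─────────────────
  a b c d e f g h

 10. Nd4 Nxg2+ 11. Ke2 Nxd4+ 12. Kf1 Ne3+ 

  a b c d e f g h
  ─────────────────
8│♜ · ♝ ♛ ♚ ♝ · ♜│8
7│♟ ♟ ♟ ♟ ♟ ♟ ♟ ·│7
6│· · · · · · · ·│6
5│· · ♙ · · · · ♟│5
4│· · · ♞ ♙ · · ·│4
3│· · · · ♞ · · ·│3
2│♙ ♙ · ♙ · ♙ · ♙│2
1│♖ · ♗ ♕ · ♔ · ♖│1
  ─────────────────
  a b c d e f g h

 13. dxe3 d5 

  a b c d e f g h
  ─────────────────
8│♜ · ♝ ♛ ♚ ♝ · ♜│8
7│♟ ♟ ♟ · ♟ ♟ ♟ ·│7
6│· · · · · · · ·│6
5│· · ♙ ♟ · · · ♟│5
4│· · · ♞ ♙ · · ·│4
3│· · · · ♙ · · ·│3
2│♙ ♙ · · · ♙ · ♙│2
1│♖ · ♗ ♕ · ♔ · ♖│1
  ─────────────────
  a b c d e f g h


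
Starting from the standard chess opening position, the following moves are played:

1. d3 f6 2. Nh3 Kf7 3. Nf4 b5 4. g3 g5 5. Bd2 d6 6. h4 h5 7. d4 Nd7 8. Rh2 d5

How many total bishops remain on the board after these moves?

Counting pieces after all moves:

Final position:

  a b c d e f g h
  ─────────────────
8│♜ · ♝ ♛ · ♝ ♞ ♜│8
7│♟ · ♟ ♞ ♟ ♚ · ·│7
6│· · · · · ♟ · ·│6
5│· ♟ · ♟ · · ♟ ♟│5
4│· · · ♙ · ♘ · ♙│4
3│· · · · · · ♙ ·│3
2│♙ ♙ ♙ ♗ ♙ ♙ · ♖│2
1│♖ ♘ · ♕ ♔ ♗ · ·│1
  ─────────────────
  a b c d e f g h


4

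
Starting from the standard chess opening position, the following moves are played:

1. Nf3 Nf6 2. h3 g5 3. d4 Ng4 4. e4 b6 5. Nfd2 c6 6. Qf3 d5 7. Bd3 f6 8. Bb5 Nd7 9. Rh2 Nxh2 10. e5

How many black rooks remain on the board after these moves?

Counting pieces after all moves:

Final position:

  a b c d e f g h
  ─────────────────
8│♜ · ♝ ♛ ♚ ♝ · ♜│8
7│♟ · · ♞ ♟ · · ♟│7
6│· ♟ ♟ · · ♟ · ·│6
5│· ♗ · ♟ ♙ · ♟ ·│5
4│· · · ♙ · · · ·│4
3│· · · · · ♕ · ♙│3
2│♙ ♙ ♙ ♘ · ♙ ♙ ♞│2
1│♖ ♘ ♗ · ♔ · · ·│1
  ─────────────────
  a b c d e f g h


2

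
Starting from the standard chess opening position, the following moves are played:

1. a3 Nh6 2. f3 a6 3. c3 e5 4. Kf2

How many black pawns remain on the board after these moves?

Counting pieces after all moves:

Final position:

  a b c d e f g h
  ─────────────────
8│♜ ♞ ♝ ♛ ♚ ♝ · ♜│8
7│· ♟ ♟ ♟ · ♟ ♟ ♟│7
6│♟ · · · · · · ♞│6
5│· · · · ♟ · · ·│5
4│· · · · · · · ·│4
3│♙ · ♙ · · ♙ · ·│3
2│· ♙ · ♙ ♙ ♔ ♙ ♙│2
1│♖ ♘ ♗ ♕ · ♗ ♘ ♖│1
  ─────────────────
  a b c d e f g h


8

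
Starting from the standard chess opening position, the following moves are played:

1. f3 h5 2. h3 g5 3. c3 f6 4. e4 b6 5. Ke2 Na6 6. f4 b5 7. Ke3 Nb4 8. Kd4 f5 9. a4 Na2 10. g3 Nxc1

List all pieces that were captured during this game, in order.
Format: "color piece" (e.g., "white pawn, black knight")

Tracking captures:
  Nxc1: captured white bishop

white bishop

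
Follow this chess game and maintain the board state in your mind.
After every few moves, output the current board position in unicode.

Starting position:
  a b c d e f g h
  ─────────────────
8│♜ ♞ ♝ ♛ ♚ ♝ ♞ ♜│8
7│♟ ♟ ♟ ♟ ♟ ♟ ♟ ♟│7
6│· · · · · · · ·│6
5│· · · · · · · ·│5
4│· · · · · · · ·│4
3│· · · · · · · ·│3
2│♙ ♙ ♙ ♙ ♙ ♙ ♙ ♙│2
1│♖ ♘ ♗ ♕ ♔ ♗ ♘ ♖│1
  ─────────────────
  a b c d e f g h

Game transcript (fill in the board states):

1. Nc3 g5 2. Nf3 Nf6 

  a b c d e f g h
  ─────────────────
8│♜ ♞ ♝ ♛ ♚ ♝ · ♜│8
7│♟ ♟ ♟ ♟ ♟ ♟ · ♟│7
6│· · · · · ♞ · ·│6
5│· · · · · · ♟ ·│5
4│· · · · · · · ·│4
3│· · ♘ · · ♘ · ·│3
2│♙ ♙ ♙ ♙ ♙ ♙ ♙ ♙│2
1│♖ · ♗ ♕ ♔ ♗ · ♖│1
  ─────────────────
  a b c d e f g h

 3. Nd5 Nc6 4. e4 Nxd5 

  a b c d e f g h
  ─────────────────
8│♜ · ♝ ♛ ♚ ♝ · ♜│8
7│♟ ♟ ♟ ♟ ♟ ♟ · ♟│7
6│· · ♞ · · · · ·│6
5│· · · ♞ · · ♟ ·│5
4│· · · · ♙ · · ·│4
3│· · · · · ♘ · ·│3
2│♙ ♙ ♙ ♙ · ♙ ♙ ♙│2
1│♖ · ♗ ♕ ♔ ♗ · ♖│1
  ─────────────────
  a b c d e f g h

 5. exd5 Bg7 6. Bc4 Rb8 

  a b c d e f g h
  ─────────────────
8│· ♜ ♝ ♛ ♚ · · ♜│8
7│♟ ♟ ♟ ♟ ♟ ♟ ♝ ♟│7
6│· · ♞ · · · · ·│6
5│· · · ♙ · · ♟ ·│5
4│· · ♗ · · · · ·│4
3│· · · · · ♘ · ·│3
2│♙ ♙ ♙ ♙ · ♙ ♙ ♙│2
1│♖ · ♗ ♕ ♔ · · ♖│1
  ─────────────────
  a b c d e f g h



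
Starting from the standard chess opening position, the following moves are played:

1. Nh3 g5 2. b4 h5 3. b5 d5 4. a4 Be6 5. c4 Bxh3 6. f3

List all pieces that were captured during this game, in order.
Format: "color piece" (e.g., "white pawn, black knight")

Tracking captures:
  Bxh3: captured white knight

white knight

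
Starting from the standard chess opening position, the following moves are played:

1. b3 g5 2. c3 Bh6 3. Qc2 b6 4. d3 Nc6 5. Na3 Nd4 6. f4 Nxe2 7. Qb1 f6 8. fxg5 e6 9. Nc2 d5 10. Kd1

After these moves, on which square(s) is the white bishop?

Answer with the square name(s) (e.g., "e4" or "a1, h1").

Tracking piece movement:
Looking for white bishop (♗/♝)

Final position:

  a b c d e f g h
  ─────────────────
8│♜ · ♝ ♛ ♚ · ♞ ♜│8
7│♟ · ♟ · · · · ♟│7
6│· ♟ · · ♟ ♟ · ♝│6
5│· · · ♟ · · ♙ ·│5
4│· · · · · · · ·│4
3│· ♙ ♙ ♙ · · · ·│3
2│♙ · ♘ · ♞ · ♙ ♙│2
1│♖ ♕ ♗ ♔ · ♗ ♘ ♖│1
  ─────────────────
  a b c d e f g h


c1, f1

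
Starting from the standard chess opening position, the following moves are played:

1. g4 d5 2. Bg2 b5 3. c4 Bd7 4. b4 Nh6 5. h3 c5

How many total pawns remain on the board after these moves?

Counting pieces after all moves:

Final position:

  a b c d e f g h
  ─────────────────
8│♜ ♞ · ♛ ♚ ♝ · ♜│8
7│♟ · · ♝ ♟ ♟ ♟ ♟│7
6│· · · · · · · ♞│6
5│· ♟ ♟ ♟ · · · ·│5
4│· ♙ ♙ · · · ♙ ·│4
3│· · · · · · · ♙│3
2│♙ · · ♙ ♙ ♙ ♗ ·│2
1│♖ ♘ ♗ ♕ ♔ · ♘ ♖│1
  ─────────────────
  a b c d e f g h


16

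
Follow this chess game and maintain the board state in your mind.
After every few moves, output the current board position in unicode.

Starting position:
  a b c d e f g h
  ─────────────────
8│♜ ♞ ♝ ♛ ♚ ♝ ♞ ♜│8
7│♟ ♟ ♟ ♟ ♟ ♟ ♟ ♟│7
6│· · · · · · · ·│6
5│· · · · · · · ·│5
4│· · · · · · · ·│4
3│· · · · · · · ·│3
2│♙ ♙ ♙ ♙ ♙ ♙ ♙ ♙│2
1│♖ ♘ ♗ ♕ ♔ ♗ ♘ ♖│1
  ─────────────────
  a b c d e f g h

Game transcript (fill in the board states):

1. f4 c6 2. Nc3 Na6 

  a b c d e f g h
  ─────────────────
8│♜ · ♝ ♛ ♚ ♝ ♞ ♜│8
7│♟ ♟ · ♟ ♟ ♟ ♟ ♟│7
6│♞ · ♟ · · · · ·│6
5│· · · · · · · ·│5
4│· · · · · ♙ · ·│4
3│· · ♘ · · · · ·│3
2│♙ ♙ ♙ ♙ ♙ · ♙ ♙│2
1│♖ · ♗ ♕ ♔ ♗ ♘ ♖│1
  ─────────────────
  a b c d e f g h

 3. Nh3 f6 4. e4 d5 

  a b c d e f g h
  ─────────────────
8│♜ · ♝ ♛ ♚ ♝ ♞ ♜│8
7│♟ ♟ · · ♟ · ♟ ♟│7
6│♞ · ♟ · · ♟ · ·│6
5│· · · ♟ · · · ·│5
4│· · · · ♙ ♙ · ·│4
3│· · ♘ · · · · ♘│3
2│♙ ♙ ♙ ♙ · · ♙ ♙│2
1│♖ · ♗ ♕ ♔ ♗ · ♖│1
  ─────────────────
  a b c d e f g h

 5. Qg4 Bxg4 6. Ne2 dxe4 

  a b c d e f g h
  ─────────────────
8│♜ · · ♛ ♚ ♝ ♞ ♜│8
7│♟ ♟ · · ♟ · ♟ ♟│7
6│♞ · ♟ · · ♟ · ·│6
5│· · · · · · · ·│5
4│· · · · ♟ ♙ ♝ ·│4
3│· · · · · · · ♘│3
2│♙ ♙ ♙ ♙ ♘ · ♙ ♙│2
1│♖ · ♗ · ♔ ♗ · ♖│1
  ─────────────────
  a b c d e f g h

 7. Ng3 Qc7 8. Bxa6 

  a b c d e f g h
  ─────────────────
8│♜ · · · ♚ ♝ ♞ ♜│8
7│♟ ♟ ♛ · ♟ · ♟ ♟│7
6│♗ · ♟ · · ♟ · ·│6
5│· · · · · · · ·│5
4│· · · · ♟ ♙ ♝ ·│4
3│· · · · · · ♘ ♘│3
2│♙ ♙ ♙ ♙ · · ♙ ♙│2
1│♖ · ♗ · ♔ · · ♖│1
  ─────────────────
  a b c d e f g h


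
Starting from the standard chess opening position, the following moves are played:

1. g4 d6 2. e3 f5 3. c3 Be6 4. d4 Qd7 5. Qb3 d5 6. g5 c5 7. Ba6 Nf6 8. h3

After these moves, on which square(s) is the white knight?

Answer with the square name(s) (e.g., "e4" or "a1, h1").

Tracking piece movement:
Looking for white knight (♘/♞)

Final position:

  a b c d e f g h
  ─────────────────
8│♜ ♞ · · ♚ ♝ · ♜│8
7│♟ ♟ · ♛ ♟ · ♟ ♟│7
6│♗ · · · ♝ ♞ · ·│6
5│· · ♟ ♟ · ♟ ♙ ·│5
4│· · · ♙ · · · ·│4
3│· ♕ ♙ · ♙ · · ♙│3
2│♙ ♙ · · · ♙ · ·│2
1│♖ ♘ ♗ · ♔ · ♘ ♖│1
  ─────────────────
  a b c d e f g h


b1, g1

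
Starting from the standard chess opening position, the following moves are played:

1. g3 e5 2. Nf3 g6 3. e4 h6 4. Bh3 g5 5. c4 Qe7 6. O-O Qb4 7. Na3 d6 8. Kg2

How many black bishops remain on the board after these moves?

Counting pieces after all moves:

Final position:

  a b c d e f g h
  ─────────────────
8│♜ ♞ ♝ · ♚ ♝ ♞ ♜│8
7│♟ ♟ ♟ · · ♟ · ·│7
6│· · · ♟ · · · ♟│6
5│· · · · ♟ · ♟ ·│5
4│· ♛ ♙ · ♙ · · ·│4
3│♘ · · · · ♘ ♙ ♗│3
2│♙ ♙ · ♙ · ♙ ♔ ♙│2
1│♖ · ♗ ♕ · ♖ · ·│1
  ─────────────────
  a b c d e f g h


2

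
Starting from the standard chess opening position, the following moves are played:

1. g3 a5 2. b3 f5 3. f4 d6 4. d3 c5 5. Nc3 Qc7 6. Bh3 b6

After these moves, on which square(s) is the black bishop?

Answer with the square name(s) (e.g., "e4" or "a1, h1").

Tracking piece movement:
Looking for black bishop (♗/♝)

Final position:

  a b c d e f g h
  ─────────────────
8│♜ ♞ ♝ · ♚ ♝ ♞ ♜│8
7│· · ♛ · ♟ · ♟ ♟│7
6│· ♟ · ♟ · · · ·│6
5│♟ · ♟ · · ♟ · ·│5
4│· · · · · ♙ · ·│4
3│· ♙ ♘ ♙ · · ♙ ♗│3
2│♙ · ♙ · ♙ · · ♙│2
1│♖ · ♗ ♕ ♔ · ♘ ♖│1
  ─────────────────
  a b c d e f g h


c8, f8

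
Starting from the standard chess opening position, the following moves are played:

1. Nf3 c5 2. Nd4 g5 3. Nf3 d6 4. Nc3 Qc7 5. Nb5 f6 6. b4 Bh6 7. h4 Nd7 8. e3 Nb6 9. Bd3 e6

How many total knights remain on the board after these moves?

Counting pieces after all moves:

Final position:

  a b c d e f g h
  ─────────────────
8│♜ · ♝ · ♚ · ♞ ♜│8
7│♟ ♟ ♛ · · · · ♟│7
6│· ♞ · ♟ ♟ ♟ · ♝│6
5│· ♘ ♟ · · · ♟ ·│5
4│· ♙ · · · · · ♙│4
3│· · · ♗ ♙ ♘ · ·│3
2│♙ · ♙ ♙ · ♙ ♙ ·│2
1│♖ · ♗ ♕ ♔ · · ♖│1
  ─────────────────
  a b c d e f g h


4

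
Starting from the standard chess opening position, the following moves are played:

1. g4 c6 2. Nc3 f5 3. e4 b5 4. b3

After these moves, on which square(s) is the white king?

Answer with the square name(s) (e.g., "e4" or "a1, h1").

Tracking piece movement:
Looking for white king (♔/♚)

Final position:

  a b c d e f g h
  ─────────────────
8│♜ ♞ ♝ ♛ ♚ ♝ ♞ ♜│8
7│♟ · · ♟ ♟ · ♟ ♟│7
6│· · ♟ · · · · ·│6
5│· ♟ · · · ♟ · ·│5
4│· · · · ♙ · ♙ ·│4
3│· ♙ ♘ · · · · ·│3
2│♙ · ♙ ♙ · ♙ · ♙│2
1│♖ · ♗ ♕ ♔ ♗ ♘ ♖│1
  ─────────────────
  a b c d e f g h


e1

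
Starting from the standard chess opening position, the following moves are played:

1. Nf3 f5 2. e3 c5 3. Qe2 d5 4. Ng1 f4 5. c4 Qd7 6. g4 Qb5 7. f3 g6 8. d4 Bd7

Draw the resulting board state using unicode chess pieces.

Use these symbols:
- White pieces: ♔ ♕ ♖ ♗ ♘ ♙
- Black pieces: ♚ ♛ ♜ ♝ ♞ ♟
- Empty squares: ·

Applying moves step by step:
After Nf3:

♜ ♞ ♝ ♛ ♚ ♝ ♞ ♜
♟ ♟ ♟ ♟ ♟ ♟ ♟ ♟
· · · · · · · ·
· · · · · · · ·
· · · · · · · ·
· · · · · ♘ · ·
♙ ♙ ♙ ♙ ♙ ♙ ♙ ♙
♖ ♘ ♗ ♕ ♔ ♗ · ♖


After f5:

♜ ♞ ♝ ♛ ♚ ♝ ♞ ♜
♟ ♟ ♟ ♟ ♟ · ♟ ♟
· · · · · · · ·
· · · · · ♟ · ·
· · · · · · · ·
· · · · · ♘ · ·
♙ ♙ ♙ ♙ ♙ ♙ ♙ ♙
♖ ♘ ♗ ♕ ♔ ♗ · ♖


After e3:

♜ ♞ ♝ ♛ ♚ ♝ ♞ ♜
♟ ♟ ♟ ♟ ♟ · ♟ ♟
· · · · · · · ·
· · · · · ♟ · ·
· · · · · · · ·
· · · · ♙ ♘ · ·
♙ ♙ ♙ ♙ · ♙ ♙ ♙
♖ ♘ ♗ ♕ ♔ ♗ · ♖


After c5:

♜ ♞ ♝ ♛ ♚ ♝ ♞ ♜
♟ ♟ · ♟ ♟ · ♟ ♟
· · · · · · · ·
· · ♟ · · ♟ · ·
· · · · · · · ·
· · · · ♙ ♘ · ·
♙ ♙ ♙ ♙ · ♙ ♙ ♙
♖ ♘ ♗ ♕ ♔ ♗ · ♖


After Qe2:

♜ ♞ ♝ ♛ ♚ ♝ ♞ ♜
♟ ♟ · ♟ ♟ · ♟ ♟
· · · · · · · ·
· · ♟ · · ♟ · ·
· · · · · · · ·
· · · · ♙ ♘ · ·
♙ ♙ ♙ ♙ ♕ ♙ ♙ ♙
♖ ♘ ♗ · ♔ ♗ · ♖


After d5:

♜ ♞ ♝ ♛ ♚ ♝ ♞ ♜
♟ ♟ · · ♟ · ♟ ♟
· · · · · · · ·
· · ♟ ♟ · ♟ · ·
· · · · · · · ·
· · · · ♙ ♘ · ·
♙ ♙ ♙ ♙ ♕ ♙ ♙ ♙
♖ ♘ ♗ · ♔ ♗ · ♖


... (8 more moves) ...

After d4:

♜ ♞ ♝ · ♚ ♝ ♞ ♜
♟ ♟ · · ♟ · · ♟
· · · · · · ♟ ·
· ♛ ♟ ♟ · · · ·
· · ♙ ♙ · ♟ ♙ ·
· · · · ♙ ♙ · ·
♙ ♙ · · ♕ · · ♙
♖ ♘ ♗ · ♔ ♗ ♘ ♖


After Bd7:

♜ ♞ · · ♚ ♝ ♞ ♜
♟ ♟ · ♝ ♟ · · ♟
· · · · · · ♟ ·
· ♛ ♟ ♟ · · · ·
· · ♙ ♙ · ♟ ♙ ·
· · · · ♙ ♙ · ·
♙ ♙ · · ♕ · · ♙
♖ ♘ ♗ · ♔ ♗ ♘ ♖



  a b c d e f g h
  ─────────────────
8│♜ ♞ · · ♚ ♝ ♞ ♜│8
7│♟ ♟ · ♝ ♟ · · ♟│7
6│· · · · · · ♟ ·│6
5│· ♛ ♟ ♟ · · · ·│5
4│· · ♙ ♙ · ♟ ♙ ·│4
3│· · · · ♙ ♙ · ·│3
2│♙ ♙ · · ♕ · · ♙│2
1│♖ ♘ ♗ · ♔ ♗ ♘ ♖│1
  ─────────────────
  a b c d e f g h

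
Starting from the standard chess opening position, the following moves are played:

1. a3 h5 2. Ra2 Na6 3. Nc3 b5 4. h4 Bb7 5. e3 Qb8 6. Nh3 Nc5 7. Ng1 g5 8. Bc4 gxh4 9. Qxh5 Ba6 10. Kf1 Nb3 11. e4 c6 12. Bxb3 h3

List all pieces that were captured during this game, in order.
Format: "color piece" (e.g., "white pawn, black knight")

Tracking captures:
  gxh4: captured white pawn
  Qxh5: captured black pawn
  Bxb3: captured black knight

white pawn, black pawn, black knight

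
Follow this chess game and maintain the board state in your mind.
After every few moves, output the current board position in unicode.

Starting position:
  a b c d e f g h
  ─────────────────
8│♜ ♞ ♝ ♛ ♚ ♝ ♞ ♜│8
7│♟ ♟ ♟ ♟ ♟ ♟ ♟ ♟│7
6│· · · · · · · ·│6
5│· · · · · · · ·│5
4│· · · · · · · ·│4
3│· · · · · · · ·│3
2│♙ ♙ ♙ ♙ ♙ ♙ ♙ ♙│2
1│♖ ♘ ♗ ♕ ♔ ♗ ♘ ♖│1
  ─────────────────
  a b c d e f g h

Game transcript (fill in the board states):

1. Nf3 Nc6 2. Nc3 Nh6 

  a b c d e f g h
  ─────────────────
8│♜ · ♝ ♛ ♚ ♝ · ♜│8
7│♟ ♟ ♟ ♟ ♟ ♟ ♟ ♟│7
6│· · ♞ · · · · ♞│6
5│· · · · · · · ·│5
4│· · · · · · · ·│4
3│· · ♘ · · ♘ · ·│3
2│♙ ♙ ♙ ♙ ♙ ♙ ♙ ♙│2
1│♖ · ♗ ♕ ♔ ♗ · ♖│1
  ─────────────────
  a b c d e f g h

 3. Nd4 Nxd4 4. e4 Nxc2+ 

  a b c d e f g h
  ─────────────────
8│♜ · ♝ ♛ ♚ ♝ · ♜│8
7│♟ ♟ ♟ ♟ ♟ ♟ ♟ ♟│7
6│· · · · · · · ♞│6
5│· · · · · · · ·│5
4│· · · · ♙ · · ·│4
3│· · ♘ · · · · ·│3
2│♙ ♙ ♞ ♙ · ♙ ♙ ♙│2
1│♖ · ♗ ♕ ♔ ♗ · ♖│1
  ─────────────────
  a b c d e f g h

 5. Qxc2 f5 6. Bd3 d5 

  a b c d e f g h
  ─────────────────
8│♜ · ♝ ♛ ♚ ♝ · ♜│8
7│♟ ♟ ♟ · ♟ · ♟ ♟│7
6│· · · · · · · ♞│6
5│· · · ♟ · ♟ · ·│5
4│· · · · ♙ · · ·│4
3│· · ♘ ♗ · · · ·│3
2│♙ ♙ ♕ ♙ · ♙ ♙ ♙│2
1│♖ · ♗ · ♔ · · ♖│1
  ─────────────────
  a b c d e f g h

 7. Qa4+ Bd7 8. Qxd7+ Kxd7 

  a b c d e f g h
  ─────────────────
8│♜ · · ♛ · ♝ · ♜│8
7│♟ ♟ ♟ ♚ ♟ · ♟ ♟│7
6│· · · · · · · ♞│6
5│· · · ♟ · ♟ · ·│5
4│· · · · ♙ · · ·│4
3│· · ♘ ♗ · · · ·│3
2│♙ ♙ · ♙ · ♙ ♙ ♙│2
1│♖ · ♗ · ♔ · · ♖│1
  ─────────────────
  a b c d e f g h

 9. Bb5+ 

  a b c d e f g h
  ─────────────────
8│♜ · · ♛ · ♝ · ♜│8
7│♟ ♟ ♟ ♚ ♟ · ♟ ♟│7
6│· · · · · · · ♞│6
5│· ♗ · ♟ · ♟ · ·│5
4│· · · · ♙ · · ·│4
3│· · ♘ · · · · ·│3
2│♙ ♙ · ♙ · ♙ ♙ ♙│2
1│♖ · ♗ · ♔ · · ♖│1
  ─────────────────
  a b c d e f g h


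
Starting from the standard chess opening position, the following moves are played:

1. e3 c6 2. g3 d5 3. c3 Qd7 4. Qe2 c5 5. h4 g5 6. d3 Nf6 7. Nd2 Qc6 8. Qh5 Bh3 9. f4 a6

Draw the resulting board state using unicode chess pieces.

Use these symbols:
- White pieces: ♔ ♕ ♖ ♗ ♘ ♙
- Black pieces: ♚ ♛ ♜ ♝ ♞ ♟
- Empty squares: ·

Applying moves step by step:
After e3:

♜ ♞ ♝ ♛ ♚ ♝ ♞ ♜
♟ ♟ ♟ ♟ ♟ ♟ ♟ ♟
· · · · · · · ·
· · · · · · · ·
· · · · · · · ·
· · · · ♙ · · ·
♙ ♙ ♙ ♙ · ♙ ♙ ♙
♖ ♘ ♗ ♕ ♔ ♗ ♘ ♖


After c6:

♜ ♞ ♝ ♛ ♚ ♝ ♞ ♜
♟ ♟ · ♟ ♟ ♟ ♟ ♟
· · ♟ · · · · ·
· · · · · · · ·
· · · · · · · ·
· · · · ♙ · · ·
♙ ♙ ♙ ♙ · ♙ ♙ ♙
♖ ♘ ♗ ♕ ♔ ♗ ♘ ♖


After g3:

♜ ♞ ♝ ♛ ♚ ♝ ♞ ♜
♟ ♟ · ♟ ♟ ♟ ♟ ♟
· · ♟ · · · · ·
· · · · · · · ·
· · · · · · · ·
· · · · ♙ · ♙ ·
♙ ♙ ♙ ♙ · ♙ · ♙
♖ ♘ ♗ ♕ ♔ ♗ ♘ ♖


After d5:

♜ ♞ ♝ ♛ ♚ ♝ ♞ ♜
♟ ♟ · · ♟ ♟ ♟ ♟
· · ♟ · · · · ·
· · · ♟ · · · ·
· · · · · · · ·
· · · · ♙ · ♙ ·
♙ ♙ ♙ ♙ · ♙ · ♙
♖ ♘ ♗ ♕ ♔ ♗ ♘ ♖


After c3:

♜ ♞ ♝ ♛ ♚ ♝ ♞ ♜
♟ ♟ · · ♟ ♟ ♟ ♟
· · ♟ · · · · ·
· · · ♟ · · · ·
· · · · · · · ·
· · ♙ · ♙ · ♙ ·
♙ ♙ · ♙ · ♙ · ♙
♖ ♘ ♗ ♕ ♔ ♗ ♘ ♖


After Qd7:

♜ ♞ ♝ · ♚ ♝ ♞ ♜
♟ ♟ · ♛ ♟ ♟ ♟ ♟
· · ♟ · · · · ·
· · · ♟ · · · ·
· · · · · · · ·
· · ♙ · ♙ · ♙ ·
♙ ♙ · ♙ · ♙ · ♙
♖ ♘ ♗ ♕ ♔ ♗ ♘ ♖


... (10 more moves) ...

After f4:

♜ ♞ · · ♚ ♝ · ♜
♟ ♟ · · ♟ ♟ · ♟
· · ♛ · · ♞ · ·
· · ♟ ♟ · · ♟ ♕
· · · · · ♙ · ♙
· · ♙ ♙ ♙ · ♙ ♝
♙ ♙ · ♘ · · · ·
♖ · ♗ · ♔ ♗ ♘ ♖


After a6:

♜ ♞ · · ♚ ♝ · ♜
· ♟ · · ♟ ♟ · ♟
♟ · ♛ · · ♞ · ·
· · ♟ ♟ · · ♟ ♕
· · · · · ♙ · ♙
· · ♙ ♙ ♙ · ♙ ♝
♙ ♙ · ♘ · · · ·
♖ · ♗ · ♔ ♗ ♘ ♖



  a b c d e f g h
  ─────────────────
8│♜ ♞ · · ♚ ♝ · ♜│8
7│· ♟ · · ♟ ♟ · ♟│7
6│♟ · ♛ · · ♞ · ·│6
5│· · ♟ ♟ · · ♟ ♕│5
4│· · · · · ♙ · ♙│4
3│· · ♙ ♙ ♙ · ♙ ♝│3
2│♙ ♙ · ♘ · · · ·│2
1│♖ · ♗ · ♔ ♗ ♘ ♖│1
  ─────────────────
  a b c d e f g h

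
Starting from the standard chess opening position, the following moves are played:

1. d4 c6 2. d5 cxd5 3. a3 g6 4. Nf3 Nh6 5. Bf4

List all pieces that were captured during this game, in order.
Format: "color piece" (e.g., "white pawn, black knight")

Tracking captures:
  cxd5: captured white pawn

white pawn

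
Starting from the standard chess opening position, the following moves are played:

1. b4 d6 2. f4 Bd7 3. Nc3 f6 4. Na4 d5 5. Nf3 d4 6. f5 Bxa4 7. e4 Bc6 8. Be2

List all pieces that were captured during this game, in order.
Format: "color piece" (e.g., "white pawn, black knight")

Tracking captures:
  Bxa4: captured white knight

white knight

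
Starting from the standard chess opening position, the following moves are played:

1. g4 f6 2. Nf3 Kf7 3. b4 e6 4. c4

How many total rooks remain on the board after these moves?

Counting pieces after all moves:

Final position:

  a b c d e f g h
  ─────────────────
8│♜ ♞ ♝ ♛ · ♝ ♞ ♜│8
7│♟ ♟ ♟ ♟ · ♚ ♟ ♟│7
6│· · · · ♟ ♟ · ·│6
5│· · · · · · · ·│5
4│· ♙ ♙ · · · ♙ ·│4
3│· · · · · ♘ · ·│3
2│♙ · · ♙ ♙ ♙ · ♙│2
1│♖ ♘ ♗ ♕ ♔ ♗ · ♖│1
  ─────────────────
  a b c d e f g h


4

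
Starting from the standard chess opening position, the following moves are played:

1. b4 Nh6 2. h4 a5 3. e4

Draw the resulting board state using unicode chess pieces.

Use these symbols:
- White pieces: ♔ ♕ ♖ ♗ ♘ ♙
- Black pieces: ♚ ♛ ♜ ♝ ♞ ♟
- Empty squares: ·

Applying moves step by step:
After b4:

♜ ♞ ♝ ♛ ♚ ♝ ♞ ♜
♟ ♟ ♟ ♟ ♟ ♟ ♟ ♟
· · · · · · · ·
· · · · · · · ·
· ♙ · · · · · ·
· · · · · · · ·
♙ · ♙ ♙ ♙ ♙ ♙ ♙
♖ ♘ ♗ ♕ ♔ ♗ ♘ ♖


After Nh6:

♜ ♞ ♝ ♛ ♚ ♝ · ♜
♟ ♟ ♟ ♟ ♟ ♟ ♟ ♟
· · · · · · · ♞
· · · · · · · ·
· ♙ · · · · · ·
· · · · · · · ·
♙ · ♙ ♙ ♙ ♙ ♙ ♙
♖ ♘ ♗ ♕ ♔ ♗ ♘ ♖


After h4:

♜ ♞ ♝ ♛ ♚ ♝ · ♜
♟ ♟ ♟ ♟ ♟ ♟ ♟ ♟
· · · · · · · ♞
· · · · · · · ·
· ♙ · · · · · ♙
· · · · · · · ·
♙ · ♙ ♙ ♙ ♙ ♙ ·
♖ ♘ ♗ ♕ ♔ ♗ ♘ ♖


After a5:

♜ ♞ ♝ ♛ ♚ ♝ · ♜
· ♟ ♟ ♟ ♟ ♟ ♟ ♟
· · · · · · · ♞
♟ · · · · · · ·
· ♙ · · · · · ♙
· · · · · · · ·
♙ · ♙ ♙ ♙ ♙ ♙ ·
♖ ♘ ♗ ♕ ♔ ♗ ♘ ♖


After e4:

♜ ♞ ♝ ♛ ♚ ♝ · ♜
· ♟ ♟ ♟ ♟ ♟ ♟ ♟
· · · · · · · ♞
♟ · · · · · · ·
· ♙ · · ♙ · · ♙
· · · · · · · ·
♙ · ♙ ♙ · ♙ ♙ ·
♖ ♘ ♗ ♕ ♔ ♗ ♘ ♖



  a b c d e f g h
  ─────────────────
8│♜ ♞ ♝ ♛ ♚ ♝ · ♜│8
7│· ♟ ♟ ♟ ♟ ♟ ♟ ♟│7
6│· · · · · · · ♞│6
5│♟ · · · · · · ·│5
4│· ♙ · · ♙ · · ♙│4
3│· · · · · · · ·│3
2│♙ · ♙ ♙ · ♙ ♙ ·│2
1│♖ ♘ ♗ ♕ ♔ ♗ ♘ ♖│1
  ─────────────────
  a b c d e f g h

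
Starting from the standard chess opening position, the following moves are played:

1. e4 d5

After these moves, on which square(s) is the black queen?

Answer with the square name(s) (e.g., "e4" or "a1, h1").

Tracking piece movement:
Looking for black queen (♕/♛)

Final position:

  a b c d e f g h
  ─────────────────
8│♜ ♞ ♝ ♛ ♚ ♝ ♞ ♜│8
7│♟ ♟ ♟ · ♟ ♟ ♟ ♟│7
6│· · · · · · · ·│6
5│· · · ♟ · · · ·│5
4│· · · · ♙ · · ·│4
3│· · · · · · · ·│3
2│♙ ♙ ♙ ♙ · ♙ ♙ ♙│2
1│♖ ♘ ♗ ♕ ♔ ♗ ♘ ♖│1
  ─────────────────
  a b c d e f g h


d8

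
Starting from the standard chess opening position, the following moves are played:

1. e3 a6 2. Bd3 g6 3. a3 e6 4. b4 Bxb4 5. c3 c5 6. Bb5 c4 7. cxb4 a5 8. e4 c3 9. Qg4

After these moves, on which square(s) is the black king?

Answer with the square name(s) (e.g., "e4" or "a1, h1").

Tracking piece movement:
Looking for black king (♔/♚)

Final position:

  a b c d e f g h
  ─────────────────
8│♜ ♞ ♝ ♛ ♚ · ♞ ♜│8
7│· ♟ · ♟ · ♟ · ♟│7
6│· · · · ♟ · ♟ ·│6
5│♟ ♗ · · · · · ·│5
4│· ♙ · · ♙ · ♕ ·│4
3│♙ · ♟ · · · · ·│3
2│· · · ♙ · ♙ ♙ ♙│2
1│♖ ♘ ♗ · ♔ · ♘ ♖│1
  ─────────────────
  a b c d e f g h


e8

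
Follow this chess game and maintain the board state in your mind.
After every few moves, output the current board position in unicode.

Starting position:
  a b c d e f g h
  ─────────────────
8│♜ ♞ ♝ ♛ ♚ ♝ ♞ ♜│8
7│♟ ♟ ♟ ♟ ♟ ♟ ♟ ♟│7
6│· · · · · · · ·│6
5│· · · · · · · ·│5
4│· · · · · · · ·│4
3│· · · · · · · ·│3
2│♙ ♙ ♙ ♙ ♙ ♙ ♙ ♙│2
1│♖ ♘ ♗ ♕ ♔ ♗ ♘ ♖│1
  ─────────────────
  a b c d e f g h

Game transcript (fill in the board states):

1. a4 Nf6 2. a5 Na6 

  a b c d e f g h
  ─────────────────
8│♜ · ♝ ♛ ♚ ♝ · ♜│8
7│♟ ♟ ♟ ♟ ♟ ♟ ♟ ♟│7
6│♞ · · · · ♞ · ·│6
5│♙ · · · · · · ·│5
4│· · · · · · · ·│4
3│· · · · · · · ·│3
2│· ♙ ♙ ♙ ♙ ♙ ♙ ♙│2
1│♖ ♘ ♗ ♕ ♔ ♗ ♘ ♖│1
  ─────────────────
  a b c d e f g h

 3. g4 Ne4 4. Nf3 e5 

  a b c d e f g h
  ─────────────────
8│♜ · ♝ ♛ ♚ ♝ · ♜│8
7│♟ ♟ ♟ ♟ · ♟ ♟ ♟│7
6│♞ · · · · · · ·│6
5│♙ · · · ♟ · · ·│5
4│· · · · ♞ · ♙ ·│4
3│· · · · · ♘ · ·│3
2│· ♙ ♙ ♙ ♙ ♙ · ♙│2
1│♖ ♘ ♗ ♕ ♔ ♗ · ♖│1
  ─────────────────
  a b c d e f g h

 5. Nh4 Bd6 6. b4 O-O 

  a b c d e f g h
  ─────────────────
8│♜ · ♝ ♛ · ♜ ♚ ·│8
7│♟ ♟ ♟ ♟ · ♟ ♟ ♟│7
6│♞ · · ♝ · · · ·│6
5│♙ · · · ♟ · · ·│5
4│· ♙ · · ♞ · ♙ ♘│4
3│· · · · · · · ·│3
2│· · ♙ ♙ ♙ ♙ · ♙│2
1│♖ ♘ ♗ ♕ ♔ ♗ · ♖│1
  ─────────────────
  a b c d e f g h

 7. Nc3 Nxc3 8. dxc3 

  a b c d e f g h
  ─────────────────
8│♜ · ♝ ♛ · ♜ ♚ ·│8
7│♟ ♟ ♟ ♟ · ♟ ♟ ♟│7
6│♞ · · ♝ · · · ·│6
5│♙ · · · ♟ · · ·│5
4│· ♙ · · · · ♙ ♘│4
3│· · ♙ · · · · ·│3
2│· · ♙ · ♙ ♙ · ♙│2
1│♖ · ♗ ♕ ♔ ♗ · ♖│1
  ─────────────────
  a b c d e f g h


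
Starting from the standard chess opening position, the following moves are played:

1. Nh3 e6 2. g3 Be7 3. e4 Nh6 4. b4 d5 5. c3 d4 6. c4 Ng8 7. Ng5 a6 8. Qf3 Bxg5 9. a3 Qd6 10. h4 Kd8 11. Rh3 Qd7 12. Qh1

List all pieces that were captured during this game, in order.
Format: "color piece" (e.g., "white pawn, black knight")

Tracking captures:
  Bxg5: captured white knight

white knight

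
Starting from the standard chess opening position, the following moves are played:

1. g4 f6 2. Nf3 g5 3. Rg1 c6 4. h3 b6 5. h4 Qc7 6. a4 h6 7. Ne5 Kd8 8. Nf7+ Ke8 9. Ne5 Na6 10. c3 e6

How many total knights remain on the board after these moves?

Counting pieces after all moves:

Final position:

  a b c d e f g h
  ─────────────────
8│♜ · ♝ · ♚ ♝ ♞ ♜│8
7│♟ · ♛ ♟ · · · ·│7
6│♞ ♟ ♟ · ♟ ♟ · ♟│6
5│· · · · ♘ · ♟ ·│5
4│♙ · · · · · ♙ ♙│4
3│· · ♙ · · · · ·│3
2│· ♙ · ♙ ♙ ♙ · ·│2
1│♖ ♘ ♗ ♕ ♔ ♗ ♖ ·│1
  ─────────────────
  a b c d e f g h


4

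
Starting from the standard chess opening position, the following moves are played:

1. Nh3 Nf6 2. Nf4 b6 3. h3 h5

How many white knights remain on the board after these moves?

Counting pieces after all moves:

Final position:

  a b c d e f g h
  ─────────────────
8│♜ ♞ ♝ ♛ ♚ ♝ · ♜│8
7│♟ · ♟ ♟ ♟ ♟ ♟ ·│7
6│· ♟ · · · ♞ · ·│6
5│· · · · · · · ♟│5
4│· · · · · ♘ · ·│4
3│· · · · · · · ♙│3
2│♙ ♙ ♙ ♙ ♙ ♙ ♙ ·│2
1│♖ ♘ ♗ ♕ ♔ ♗ · ♖│1
  ─────────────────
  a b c d e f g h


2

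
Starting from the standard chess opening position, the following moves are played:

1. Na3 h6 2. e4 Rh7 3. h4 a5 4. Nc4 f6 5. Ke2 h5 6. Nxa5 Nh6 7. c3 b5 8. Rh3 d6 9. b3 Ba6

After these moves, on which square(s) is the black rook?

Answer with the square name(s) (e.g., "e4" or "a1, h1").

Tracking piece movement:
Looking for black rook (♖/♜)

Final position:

  a b c d e f g h
  ─────────────────
8│♜ ♞ · ♛ ♚ ♝ · ·│8
7│· · ♟ · ♟ · ♟ ♜│7
6│♝ · · ♟ · ♟ · ♞│6
5│♘ ♟ · · · · · ♟│5
4│· · · · ♙ · · ♙│4
3│· ♙ ♙ · · · · ♖│3
2│♙ · · ♙ ♔ ♙ ♙ ·│2
1│♖ · ♗ ♕ · ♗ ♘ ·│1
  ─────────────────
  a b c d e f g h


a8, h7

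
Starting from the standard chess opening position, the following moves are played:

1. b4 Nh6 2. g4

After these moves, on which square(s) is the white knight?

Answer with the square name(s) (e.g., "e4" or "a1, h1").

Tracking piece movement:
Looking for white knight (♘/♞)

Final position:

  a b c d e f g h
  ─────────────────
8│♜ ♞ ♝ ♛ ♚ ♝ · ♜│8
7│♟ ♟ ♟ ♟ ♟ ♟ ♟ ♟│7
6│· · · · · · · ♞│6
5│· · · · · · · ·│5
4│· ♙ · · · · ♙ ·│4
3│· · · · · · · ·│3
2│♙ · ♙ ♙ ♙ ♙ · ♙│2
1│♖ ♘ ♗ ♕ ♔ ♗ ♘ ♖│1
  ─────────────────
  a b c d e f g h


b1, g1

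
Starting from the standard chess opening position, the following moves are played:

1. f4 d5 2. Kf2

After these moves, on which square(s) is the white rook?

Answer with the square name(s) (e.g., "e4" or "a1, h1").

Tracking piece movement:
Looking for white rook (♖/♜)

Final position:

  a b c d e f g h
  ─────────────────
8│♜ ♞ ♝ ♛ ♚ ♝ ♞ ♜│8
7│♟ ♟ ♟ · ♟ ♟ ♟ ♟│7
6│· · · · · · · ·│6
5│· · · ♟ · · · ·│5
4│· · · · · ♙ · ·│4
3│· · · · · · · ·│3
2│♙ ♙ ♙ ♙ ♙ ♔ ♙ ♙│2
1│♖ ♘ ♗ ♕ · ♗ ♘ ♖│1
  ─────────────────
  a b c d e f g h


a1, h1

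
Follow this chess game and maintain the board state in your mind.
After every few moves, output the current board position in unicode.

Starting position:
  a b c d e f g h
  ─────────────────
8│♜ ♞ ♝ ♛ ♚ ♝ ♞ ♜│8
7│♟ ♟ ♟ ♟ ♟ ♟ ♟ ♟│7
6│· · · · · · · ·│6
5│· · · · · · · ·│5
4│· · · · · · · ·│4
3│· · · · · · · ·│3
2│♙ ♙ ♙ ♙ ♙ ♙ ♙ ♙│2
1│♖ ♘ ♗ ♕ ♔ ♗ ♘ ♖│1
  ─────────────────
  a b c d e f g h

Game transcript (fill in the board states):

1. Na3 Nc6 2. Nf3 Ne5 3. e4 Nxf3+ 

  a b c d e f g h
  ─────────────────
8│♜ · ♝ ♛ ♚ ♝ ♞ ♜│8
7│♟ ♟ ♟ ♟ ♟ ♟ ♟ ♟│7
6│· · · · · · · ·│6
5│· · · · · · · ·│5
4│· · · · ♙ · · ·│4
3│♘ · · · · ♞ · ·│3
2│♙ ♙ ♙ ♙ · ♙ ♙ ♙│2
1│♖ · ♗ ♕ ♔ ♗ · ♖│1
  ─────────────────
  a b c d e f g h

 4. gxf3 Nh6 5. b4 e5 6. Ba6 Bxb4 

  a b c d e f g h
  ─────────────────
8│♜ · ♝ ♛ ♚ · · ♜│8
7│♟ ♟ ♟ ♟ · ♟ ♟ ♟│7
6│♗ · · · · · · ♞│6
5│· · · · ♟ · · ·│5
4│· ♝ · · ♙ · · ·│4
3│♘ · · · · ♙ · ·│3
2│♙ · ♙ ♙ · ♙ · ♙│2
1│♖ · ♗ ♕ ♔ · · ♖│1
  ─────────────────
  a b c d e f g h

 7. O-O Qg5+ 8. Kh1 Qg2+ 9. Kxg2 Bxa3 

  a b c d e f g h
  ─────────────────
8│♜ · ♝ · ♚ · · ♜│8
7│♟ ♟ ♟ ♟ · ♟ ♟ ♟│7
6│♗ · · · · · · ♞│6
5│· · · · ♟ · · ·│5
4│· · · · ♙ · · ·│4
3│♝ · · · · ♙ · ·│3
2│♙ · ♙ ♙ · ♙ ♔ ♙│2
1│♖ · ♗ ♕ · ♖ · ·│1
  ─────────────────
  a b c d e f g h

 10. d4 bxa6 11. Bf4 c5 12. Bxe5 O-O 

  a b c d e f g h
  ─────────────────
8│♜ · ♝ · · ♜ ♚ ·│8
7│♟ · · ♟ · ♟ ♟ ♟│7
6│♟ · · · · · · ♞│6
5│· · ♟ · ♗ · · ·│5
4│· · · ♙ ♙ · · ·│4
3│♝ · · · · ♙ · ·│3
2│♙ · ♙ · · ♙ ♔ ♙│2
1│♖ · · ♕ · ♖ · ·│1
  ─────────────────
  a b c d e f g h

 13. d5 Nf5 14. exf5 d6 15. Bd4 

  a b c d e f g h
  ─────────────────
8│♜ · ♝ · · ♜ ♚ ·│8
7│♟ · · · · ♟ ♟ ♟│7
6│♟ · · ♟ · · · ·│6
5│· · ♟ ♙ · ♙ · ·│5
4│· · · ♗ · · · ·│4
3│♝ · · · · ♙ · ·│3
2│♙ · ♙ · · ♙ ♔ ♙│2
1│♖ · · ♕ · ♖ · ·│1
  ─────────────────
  a b c d e f g h
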